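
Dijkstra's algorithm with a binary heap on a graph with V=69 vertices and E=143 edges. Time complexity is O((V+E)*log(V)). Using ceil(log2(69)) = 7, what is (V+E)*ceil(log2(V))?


Dijkstra with a binary heap: each vertex is extracted once, each edge may relax once.
Each heap operation costs O(log V).
V + E = 69 + 143 = 212
ceil(log2(69)) = 7 (since 2^6 = 64 < 69 <= 128 = 2^7)
Total heap work = (V+E) * ceil(log2(V)) = 212 * 7 = 1484


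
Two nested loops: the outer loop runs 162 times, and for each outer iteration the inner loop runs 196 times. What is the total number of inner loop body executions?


Outer loop: 162 iterations
Inner loop: 196 iterations per outer iteration
Total = 162 * 196 = 31752


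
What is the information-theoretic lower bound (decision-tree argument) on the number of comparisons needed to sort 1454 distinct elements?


A binary decision tree of height h has at most 2^h leaves and needs at least n! of them, so h >= ceil(log2(n!)).
1454! is far too large to multiply out, so use Stirling's series:
  ln(n!) ~ n ln n - n + (1/2) ln(2 pi n) + 1/(12n)  (error below 1/(360 n^3), negligible here)
  ln(1454) = 7.2820737
  n ln n = 1454 * 7.2820737 = 10588.1352
  (1/2) ln(2 pi * 1454) = (1/2) ln(9135.7514) = 4.5600
  1/(12*1454) = 0.0001
  ln(1454!) ~ 10588.1352 - 1454 + 4.5600 + 0.0001 = 9138.6953
Convert to base 2: log2(1454!) = 9138.6953 / ln 2 = 9138.6953 / 0.69314718 = 13184.3504
ceil(13184.3504) = 13185


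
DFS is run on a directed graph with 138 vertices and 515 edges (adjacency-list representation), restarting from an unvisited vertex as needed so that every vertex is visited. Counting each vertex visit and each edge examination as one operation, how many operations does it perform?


A full DFS traversal processes each vertex exactly once (push/pop on stack).
Each directed edge is examined once.
V = 138, E = 515
V + E = 653


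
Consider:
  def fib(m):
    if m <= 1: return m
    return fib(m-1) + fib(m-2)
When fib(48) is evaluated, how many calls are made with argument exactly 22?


Let N(m) = number of times fib(m) is called while evaluating fib(48).
N(48) = 1 (the initial call).
N(47) = 1 (only fib(48) calls it).
For 1 <= m <= 46: fib(m) is called by fib(m+1) and fib(m+2), so
  N(m) = N(m+1) + N(m+2).
fib(0) is called only by fib(2), so N(0) = N(2).
Walk down from m=48:
  N(48)=1, N(47)=1, N(46)=2, N(45)=3, N(44)=5, N(43)=8, N(42)=13, N(41)=21, N(40)=34, N(39)=55, N(38)=89, N(37)=144, N(36)=233, N(35)=377, N(34)=610, N(33)=987, N(32)=1597, N(31)=2584, N(30)=4181, N(29)=6765, N(28)=10946, N(27)=17711, N(26)=28657, N(25)=46368, N(24)=75025, N(23)=121393, N(22)=196418
N(22) = 196418


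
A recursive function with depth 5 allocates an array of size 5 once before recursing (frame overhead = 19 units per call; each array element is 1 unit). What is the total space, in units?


Array allocation: 5 units (allocated once)
Stack frames: 5 deep * 19 per frame = 95 units
Total = 5 + 95 = 100


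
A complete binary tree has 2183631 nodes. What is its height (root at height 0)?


In a complete binary tree, level k holds nodes 2^k .. 2^(k+1)-1 (1-indexed).
Height = floor(log2(n)) = floor(log2(2183631)) = 21
Check: 2^21 = 2097152 <= 2183631 < 4194304 = 2^22


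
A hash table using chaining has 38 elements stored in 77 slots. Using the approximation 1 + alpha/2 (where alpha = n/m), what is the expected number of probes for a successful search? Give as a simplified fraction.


Load factor alpha = n/m = 38/77
Expected probes = 1 + alpha/2 = 1 + 38/(2*77)
= 1 + 38/154
= 154/154 + 38/154
= 192/154
Simplify: 96/77


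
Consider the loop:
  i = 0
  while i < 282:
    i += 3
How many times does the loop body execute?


Starting at i = 0, each iteration adds 3.
Iterations until i >= 282:
  Iteration 1: i = 0 -> i = 3
  Iteration 2: i = 3 -> i = 6
  Iteration 3: i = 6 -> i = 9
  Iteration 4: i = 9 -> i = 12
  Iteration 5: i = 12 -> i = 15
  Iteration 6: i = 15 -> i = 18
  Iteration 7: i = 18 -> i = 21
  Iteration 8: i = 21 -> i = 24
  ... continuing ...
Total iterations = ceil(282/3) = 94


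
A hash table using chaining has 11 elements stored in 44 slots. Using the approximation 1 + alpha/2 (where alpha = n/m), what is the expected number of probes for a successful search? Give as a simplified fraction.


Load factor alpha = n/m = 11/44
Expected probes = 1 + alpha/2 = 1 + 11/(2*44)
= 1 + 11/88
= 88/88 + 11/88
= 99/88
Simplify: 9/8


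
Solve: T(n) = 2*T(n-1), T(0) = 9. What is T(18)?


Unrolling:
T(18) = 2*T(17) = 2^2*T(16) = ... = 2^18*T(0)
= 2^18 * 9
= 262144 * 9 = 2359296


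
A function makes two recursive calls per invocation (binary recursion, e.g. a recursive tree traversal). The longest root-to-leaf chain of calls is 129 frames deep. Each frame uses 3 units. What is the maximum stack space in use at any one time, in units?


Binary recursion: the two calls run one after the other, so only one root-to-leaf chain of frames is on the stack at a time.
Maximum depth (longest chain) = 129 frames
Each frame = 3 units
Max stack space = 129 * 3 = 387


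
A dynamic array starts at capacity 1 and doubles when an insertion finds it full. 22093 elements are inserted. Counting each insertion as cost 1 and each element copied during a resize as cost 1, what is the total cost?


n = 22093
Insertion costs: 22093
Resizes copy 1, 2, 4, ... up to the largest power of 2 that is <= n-1 = 22092, i.e. 16384.
Copy costs = 1 + 2 + 4 + 8 + 16 + 32 + 64 + 128 + 256 + 512 + 1024 + 2048 + 4096 + 8192 + 16384 = 32767
Total = 22093 + 32767 = 54860


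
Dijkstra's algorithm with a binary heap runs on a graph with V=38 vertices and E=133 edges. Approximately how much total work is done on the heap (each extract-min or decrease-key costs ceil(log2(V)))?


Dijkstra with a binary heap: each vertex is extracted once, each edge may relax once.
Each heap operation costs O(log V).
V + E = 38 + 133 = 171
ceil(log2(38)) = 6 (since 2^5 = 32 < 38 <= 64 = 2^6)
Total heap work = (V+E) * ceil(log2(V)) = 171 * 6 = 1026


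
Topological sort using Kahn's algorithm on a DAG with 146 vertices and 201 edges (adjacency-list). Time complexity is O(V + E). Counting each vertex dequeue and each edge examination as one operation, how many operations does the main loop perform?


Kahn's algorithm:
  1. Compute in-degrees: O(V + E)
  2. Process queue: each vertex dequeued once (O(V))
     each edge examined once (O(E))
Total = V + E = 146 + 201 = 347


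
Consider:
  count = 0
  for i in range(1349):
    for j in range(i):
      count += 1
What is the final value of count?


For each i, the inner loop runs i times:
  i=0: inner runs 0 times
  i=1: inner runs 1 time
  i=2: inner runs 2 times
  i=3: inner runs 3 times
  i=4: inner runs 4 times
  i=5: inner runs 5 times
  i=6: inner runs 6 times
  i=7: inner runs 7 times
  ...
Total = 0 + 1 + 2 + ... + 1348 = 1349*(1349-1)/2 = 909226


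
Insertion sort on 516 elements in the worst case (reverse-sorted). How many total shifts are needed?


In the worst case (reverse-sorted), each element shifts past all previous:
  Element 1: 1 shifts
  Element 2: 2 shifts
  Element 3: 3 shifts
  Element 4: 4 shifts
  Element 5: 5 shifts
  ...
  Element 515: 515 shifts
Total = 1 + 2 + ... + 515
= 516*(516-1)/2 = 132870


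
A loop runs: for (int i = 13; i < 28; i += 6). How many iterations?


Loop starts at i = 13, increments by 6, stops when i >= 28.
Number of iterations = ceil((28 - 13) / 6)
= ceil(15 / 6)
= 3


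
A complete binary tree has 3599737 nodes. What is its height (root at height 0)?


In a complete binary tree, level k holds nodes 2^k .. 2^(k+1)-1 (1-indexed).
Height = floor(log2(n)) = floor(log2(3599737)) = 21
Check: 2^21 = 2097152 <= 3599737 < 4194304 = 2^22


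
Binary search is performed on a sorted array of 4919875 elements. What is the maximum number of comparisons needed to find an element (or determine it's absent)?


Binary search halves the search space each comparison:
  Step 1: search space = 4919875 -> 2459937
  Step 2: search space = 2459937 -> 1229968
  Step 3: search space = 1229968 -> 614984
  Step 4: search space = 614984 -> 307492
  Step 5: search space = 307492 -> 153746
  Step 6: search space = 153746 -> 76873
  Step 7: search space = 76873 -> 38436
  Step 8: search space = 38436 -> 19218
  Step 9: search space = 19218 -> 9609
  Step 10: search space = 9609 -> 4804
  Step 11: search space = 4804 -> 2402
  Step 12: search space = 2402 -> 1201
  Step 13: search space = 1201 -> 600
  Step 14: search space = 600 -> 300
  Step 15: search space = 300 -> 150
  Step 16: search space = 150 -> 75
  Step 17: search space = 75 -> 37
  Step 18: search space = 37 -> 18
  Step 19: search space = 18 -> 9
  Step 20: search space = 9 -> 4
  Step 21: search space = 4 -> 2
  Step 22: search space = 2 -> 1
  Step 23: search space = 1 (final check)
Maximum comparisons = floor(log2(4919875)) + 1 = 22 + 1 = 23


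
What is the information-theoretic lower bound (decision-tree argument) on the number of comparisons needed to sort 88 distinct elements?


A binary decision tree of height h has at most 2^h leaves and needs at least n! of them, so h >= ceil(log2(n!)).
88! is far too large to multiply out, so use Stirling's series:
  ln(n!) ~ n ln n - n + (1/2) ln(2 pi n) + 1/(12n)  (error below 1/(360 n^3), negligible here)
  ln(88) = 4.4773368
  n ln n = 88 * 4.4773368 = 394.0056
  (1/2) ln(2 pi * 88) = (1/2) ln(552.9203) = 3.1576
  1/(12*88) = 0.0009
  ln(88!) ~ 394.0056 - 88 + 3.1576 + 0.0009 = 309.1641
Convert to base 2: log2(88!) = 309.1641 / ln 2 = 309.1641 / 0.69314718 = 446.0295
ceil(446.0295) = 447


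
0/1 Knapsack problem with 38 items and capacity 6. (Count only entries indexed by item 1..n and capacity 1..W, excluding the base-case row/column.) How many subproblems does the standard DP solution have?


The DP table is indexed by (item, capacity).
Rows: 38 items
Columns: 6 capacity values (1 to W)
Total subproblems = 38 * 6 = 228


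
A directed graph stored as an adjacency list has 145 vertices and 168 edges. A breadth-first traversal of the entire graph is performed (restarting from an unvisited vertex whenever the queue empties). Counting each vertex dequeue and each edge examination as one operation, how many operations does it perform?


A full BFS traversal dequeues each vertex once and examines each edge once.
Vertex visits: 145
Edge visits: 168
V + E = 145 + 168 = 313


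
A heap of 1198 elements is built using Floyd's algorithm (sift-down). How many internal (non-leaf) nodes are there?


Leaf nodes occupy roughly half the array.
Sift-down is called for each internal node, starting from the last one.
Internal nodes = floor(n/2) = floor(1198/2) = 599


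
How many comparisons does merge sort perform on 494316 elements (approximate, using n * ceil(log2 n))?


Recursion depth: ceil(log2(494316)) = 19
Each recursion level merges n = 494316 elements
Total = 494316 * 19 = 9392004


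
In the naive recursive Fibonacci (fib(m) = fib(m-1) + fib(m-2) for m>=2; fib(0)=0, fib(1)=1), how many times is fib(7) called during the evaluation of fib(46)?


Let N(m) = number of times fib(m) is called while evaluating fib(46).
N(46) = 1 (the initial call).
N(45) = 1 (only fib(46) calls it).
For 1 <= m <= 44: fib(m) is called by fib(m+1) and fib(m+2), so
  N(m) = N(m+1) + N(m+2).
fib(0) is called only by fib(2), so N(0) = N(2).
Walk down from m=46:
  N(46)=1, N(45)=1, N(44)=2, N(43)=3, N(42)=5, N(41)=8, N(40)=13, N(39)=21, N(38)=34, N(37)=55, N(36)=89, N(35)=144, N(34)=233, N(33)=377, N(32)=610, N(31)=987, N(30)=1597, N(29)=2584, N(28)=4181, N(27)=6765, N(26)=10946, N(25)=17711, N(24)=28657, N(23)=46368, N(22)=75025, N(21)=121393, N(20)=196418, N(19)=317811, N(18)=514229, N(17)=832040, N(16)=1346269, N(15)=2178309, N(14)=3524578, N(13)=5702887, N(12)=9227465, N(11)=14930352, N(10)=24157817, N(9)=39088169, N(8)=63245986, N(7)=102334155
N(7) = 102334155


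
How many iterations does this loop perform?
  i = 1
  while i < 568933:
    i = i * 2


The loop variable doubles each iteration:
i = 1 -> 2 -> 4 -> 8 -> 16 -> 32 -> 64 -> 128 -> 256 -> 512 -> 1024 -> 2048 -> 4096 -> 8192 -> 16384 -> 32768 -> 65536 -> 131072 -> 262144 -> 524288 -> 1048576 (stop, 1048576 >= 568933)
Number of doublings = ceil(log2(568933)) = 20


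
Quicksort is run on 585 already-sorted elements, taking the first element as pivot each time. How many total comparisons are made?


Sum of comparisons per partition:
584 + 583 + ... + 1 + 0
= 585 * (585 - 1) / 2
= 585 * 584 / 2
= 170820


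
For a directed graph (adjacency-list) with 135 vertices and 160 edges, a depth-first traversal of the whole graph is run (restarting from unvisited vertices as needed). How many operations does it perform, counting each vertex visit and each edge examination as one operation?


A full DFS traversal visits each vertex once and examines each edge once.
V = 135
E = 160
Sum = 135 + 160 = 295


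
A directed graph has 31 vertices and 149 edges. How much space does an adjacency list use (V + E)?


Adjacency list: one list head per vertex + one entry per edge
Vertex heads: 31
Edge entries: 149
Total = 31 + 149 = 180


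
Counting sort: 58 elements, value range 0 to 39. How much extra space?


n = 58 (output array)
k = 40 (count array for 40 distinct values)
Extra space = 58 + 40 = 98


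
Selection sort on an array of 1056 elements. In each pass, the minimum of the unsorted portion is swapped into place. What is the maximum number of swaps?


Selection sort performs one swap per pass:
  Pass 1: find min in positions 0 to 1055, swap with position 0
  Pass 2: find min in positions 1 to 1055, swap with position 1
  Pass 3: find min in positions 2 to 1055, swap with position 2
  Pass 4: find min in positions 3 to 1055, swap with position 3
  Pass 5: find min in positions 4 to 1055, swap with position 4
  ... (1050 more passes)
Total passes (and swaps) = n - 1 = 1056 - 1 = 1055


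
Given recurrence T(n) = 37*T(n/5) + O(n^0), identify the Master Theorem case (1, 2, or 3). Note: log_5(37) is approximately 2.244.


Master Theorem parameters: a=37, b=5, c=0
log_b(a) = 2.244
Compare b^c with a: 5^0 = 1 < 37, so c < log_b(a).
Comparing c=0 vs log_b(a)=2.244:
0 < 2.244 => Case 1
Result: T(n) = O(n^(log_5 37)) ~ O(n^2.244)
Master Theorem case = 1


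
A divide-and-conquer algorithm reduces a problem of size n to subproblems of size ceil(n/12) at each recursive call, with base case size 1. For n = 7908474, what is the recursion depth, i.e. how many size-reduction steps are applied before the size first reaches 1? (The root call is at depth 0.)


Each step divides the size by 12 (rounding up); after k steps the size is ceil(n/12^k), which equals 1 exactly when 12^k >= n.
So the depth is the smallest k with 12^k >= 7908474, i.e. ceil(log_12(7908474)).
12^6 = 2985984 < 7908474 <= 35831808 = 12^7
Recursion depth = 7


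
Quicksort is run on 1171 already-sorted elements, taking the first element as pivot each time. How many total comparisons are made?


Sum of comparisons per partition:
1170 + 1169 + ... + 1 + 0
= 1171 * (1171 - 1) / 2
= 1171 * 1170 / 2
= 685035


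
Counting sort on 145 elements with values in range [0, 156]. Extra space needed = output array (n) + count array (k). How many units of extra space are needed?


Output array size: 145 (to store sorted result)
Count array size: 157 (one slot per possible value, range 0 to 156)
Total extra space = 145 + 157 = 302


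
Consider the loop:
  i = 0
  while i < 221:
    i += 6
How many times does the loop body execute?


Starting at i = 0, each iteration adds 6.
Iterations until i >= 221:
  Iteration 1: i = 0 -> i = 6
  Iteration 2: i = 6 -> i = 12
  Iteration 3: i = 12 -> i = 18
  Iteration 4: i = 18 -> i = 24
  Iteration 5: i = 24 -> i = 30
  Iteration 6: i = 30 -> i = 36
  Iteration 7: i = 36 -> i = 42
  Iteration 8: i = 42 -> i = 48
  ... continuing ...
Total iterations = ceil(221/6) = 37


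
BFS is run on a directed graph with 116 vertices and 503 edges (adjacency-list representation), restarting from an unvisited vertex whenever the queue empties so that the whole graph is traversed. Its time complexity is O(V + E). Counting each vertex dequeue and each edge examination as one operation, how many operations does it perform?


A full BFS traversal dequeues each vertex exactly once and examines each directed edge exactly once.
V = 116 (vertex processing cost)
E = 503 (edge examination cost)
Total operations proportional to V + E = 116 + 503 = 619


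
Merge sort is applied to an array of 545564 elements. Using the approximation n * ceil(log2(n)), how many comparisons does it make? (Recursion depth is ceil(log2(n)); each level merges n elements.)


Merge sort divides the array into halves recursively.
Number of levels = ceil(log2(545564)) = 20
At each level, approximately n = 545564 comparisons are needed for merging.
Total comparisons ~ n * ceil(log2(n)) = 545564 * 20 = 10911280


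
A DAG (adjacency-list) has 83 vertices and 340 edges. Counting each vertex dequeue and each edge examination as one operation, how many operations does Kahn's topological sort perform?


V = 83 (vertex processing)
E = 340 (edge processing)
V + E = 83 + 340 = 423


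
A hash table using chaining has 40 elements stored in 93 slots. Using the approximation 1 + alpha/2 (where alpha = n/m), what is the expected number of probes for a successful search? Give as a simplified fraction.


Load factor alpha = n/m = 40/93
Expected probes = 1 + alpha/2 = 1 + 40/(2*93)
= 1 + 40/186
= 186/186 + 40/186
= 226/186
Simplify: 113/93


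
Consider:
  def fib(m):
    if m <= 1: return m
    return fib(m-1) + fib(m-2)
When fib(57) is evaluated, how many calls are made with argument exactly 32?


Let N(m) = number of times fib(m) is called while evaluating fib(57).
N(57) = 1 (the initial call).
N(56) = 1 (only fib(57) calls it).
For 1 <= m <= 55: fib(m) is called by fib(m+1) and fib(m+2), so
  N(m) = N(m+1) + N(m+2).
fib(0) is called only by fib(2), so N(0) = N(2).
Walk down from m=57:
  N(57)=1, N(56)=1, N(55)=2, N(54)=3, N(53)=5, N(52)=8, N(51)=13, N(50)=21, N(49)=34, N(48)=55, N(47)=89, N(46)=144, N(45)=233, N(44)=377, N(43)=610, N(42)=987, N(41)=1597, N(40)=2584, N(39)=4181, N(38)=6765, N(37)=10946, N(36)=17711, N(35)=28657, N(34)=46368, N(33)=75025, N(32)=121393
N(32) = 121393


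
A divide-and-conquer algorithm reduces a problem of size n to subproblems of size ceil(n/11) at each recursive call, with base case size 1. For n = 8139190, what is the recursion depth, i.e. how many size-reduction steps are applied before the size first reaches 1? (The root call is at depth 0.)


Each step divides the size by 11 (rounding up); after k steps the size is ceil(n/11^k), which equals 1 exactly when 11^k >= n.
So the depth is the smallest k with 11^k >= 8139190, i.e. ceil(log_11(8139190)).
11^6 = 1771561 < 8139190 <= 19487171 = 11^7
Recursion depth = 7


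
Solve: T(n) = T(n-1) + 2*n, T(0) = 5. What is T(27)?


Expanding the recurrence:
T(27) = T(26) + 2*27
       = T(25) + 2*26 + 2*27
       ...
       = T(0) + 2*(1 + 2 + ... + 27)
       = 5 + 2 * 27*28/2
       = 5 + 2 * 378
       = 5 + 756 = 761


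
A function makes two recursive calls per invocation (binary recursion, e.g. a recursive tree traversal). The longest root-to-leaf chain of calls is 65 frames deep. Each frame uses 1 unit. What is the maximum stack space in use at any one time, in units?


Binary recursion: the two calls run one after the other, so only one root-to-leaf chain of frames is on the stack at a time.
Maximum depth (longest chain) = 65 frames
Each frame = 1 unit
Max stack space = 65 * 1 = 65


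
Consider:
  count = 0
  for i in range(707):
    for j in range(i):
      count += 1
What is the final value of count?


For each i, the inner loop runs i times:
  i=0: inner runs 0 times
  i=1: inner runs 1 time
  i=2: inner runs 2 times
  i=3: inner runs 3 times
  i=4: inner runs 4 times
  i=5: inner runs 5 times
  i=6: inner runs 6 times
  i=7: inner runs 7 times
  ...
Total = 0 + 1 + 2 + ... + 706 = 707*(707-1)/2 = 249571


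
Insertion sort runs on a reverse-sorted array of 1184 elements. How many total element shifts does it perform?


Sum of shifts = 1 + 2 + 3 + ... + 1183
= 1184 * 1183 / 2
= 1400672 / 2
= 700336


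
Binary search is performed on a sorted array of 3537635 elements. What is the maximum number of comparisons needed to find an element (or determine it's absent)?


Binary search halves the search space each comparison:
  Step 1: search space = 3537635 -> 1768817
  Step 2: search space = 1768817 -> 884408
  Step 3: search space = 884408 -> 442204
  Step 4: search space = 442204 -> 221102
  Step 5: search space = 221102 -> 110551
  Step 6: search space = 110551 -> 55275
  Step 7: search space = 55275 -> 27637
  Step 8: search space = 27637 -> 13818
  Step 9: search space = 13818 -> 6909
  Step 10: search space = 6909 -> 3454
  Step 11: search space = 3454 -> 1727
  Step 12: search space = 1727 -> 863
  Step 13: search space = 863 -> 431
  Step 14: search space = 431 -> 215
  Step 15: search space = 215 -> 107
  Step 16: search space = 107 -> 53
  Step 17: search space = 53 -> 26
  Step 18: search space = 26 -> 13
  Step 19: search space = 13 -> 6
  Step 20: search space = 6 -> 3
  Step 21: search space = 3 -> 1
  Step 22: search space = 1 (final check)
Maximum comparisons = floor(log2(3537635)) + 1 = 21 + 1 = 22


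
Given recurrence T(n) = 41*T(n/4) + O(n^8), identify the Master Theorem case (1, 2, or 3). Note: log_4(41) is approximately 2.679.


Master Theorem parameters: a=41, b=4, c=8
log_b(a) = 2.679
Compare b^c with a: 4^8 = 65536 > 41, so c > log_b(a).
Comparing c=8 vs log_b(a)=2.679:
8 > 2.679 => Case 3
Result: T(n) = O(n^8)
Master Theorem case = 3


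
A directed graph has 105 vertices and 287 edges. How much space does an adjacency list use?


Adjacency list: one list head per vertex + one entry per edge
Vertex heads: 105
Edge entries: 287
Total = 105 + 287 = 392


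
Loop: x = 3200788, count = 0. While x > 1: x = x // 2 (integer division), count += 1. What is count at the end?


The variable x halves each step:
x = 3200788 -> 1600394 -> 800197 -> 400098 -> 200049 -> 100024 -> 50012 -> 25006 -> 12503 -> 6251 -> 3125 -> 1562 -> 781 -> 390 -> 195 -> 97 -> 48 -> 24 -> 12 -> 6 -> 3 -> 1
Number of halvings = floor(log2(3200788)) = 21


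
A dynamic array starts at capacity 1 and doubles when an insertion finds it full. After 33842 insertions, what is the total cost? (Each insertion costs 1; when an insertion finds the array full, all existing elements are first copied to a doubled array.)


Insertion cost: 33842 (one per element)
Resizes occur just before inserting elements 2, 3, 5, 9, ...
Elements copied at each resize: 1 + 2 + 4 + 8 + 16 + 32 + 64 + 128 + 256 + 512 + 1024 + 2048 + 4096 + 8192 + 16384 + 32768
Sum of copies = 65535 (geometric series: 2^k - 1)
Total = 33842 + 65535 = 99377


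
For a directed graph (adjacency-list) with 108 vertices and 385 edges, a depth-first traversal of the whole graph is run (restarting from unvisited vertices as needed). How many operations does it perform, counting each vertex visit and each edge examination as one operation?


A full DFS traversal visits each vertex once and examines each edge once.
V = 108
E = 385
Sum = 108 + 385 = 493


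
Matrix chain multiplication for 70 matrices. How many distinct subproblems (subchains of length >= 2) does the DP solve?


Subproblems are indexed by (i, j) where i < j.
Number of such pairs = n*(n-1)/2
= 70 * 69 / 2
= 2415


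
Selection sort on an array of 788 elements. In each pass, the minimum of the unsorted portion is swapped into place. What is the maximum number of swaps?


Selection sort performs one swap per pass:
  Pass 1: find min in positions 0 to 787, swap with position 0
  Pass 2: find min in positions 1 to 787, swap with position 1
  Pass 3: find min in positions 2 to 787, swap with position 2
  Pass 4: find min in positions 3 to 787, swap with position 3
  Pass 5: find min in positions 4 to 787, swap with position 4
  ... (782 more passes)
Total passes (and swaps) = n - 1 = 788 - 1 = 787


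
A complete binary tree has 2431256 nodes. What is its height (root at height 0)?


In a complete binary tree, level k holds nodes 2^k .. 2^(k+1)-1 (1-indexed).
Height = floor(log2(n)) = floor(log2(2431256)) = 21
Check: 2^21 = 2097152 <= 2431256 < 4194304 = 2^22


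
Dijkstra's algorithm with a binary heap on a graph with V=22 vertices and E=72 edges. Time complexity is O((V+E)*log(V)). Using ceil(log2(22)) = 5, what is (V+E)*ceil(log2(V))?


Dijkstra with a binary heap: each vertex is extracted once, each edge may relax once.
Each heap operation costs O(log V).
V + E = 22 + 72 = 94
ceil(log2(22)) = 5 (since 2^4 = 16 < 22 <= 32 = 2^5)
Total heap work = (V+E) * ceil(log2(V)) = 94 * 5 = 470


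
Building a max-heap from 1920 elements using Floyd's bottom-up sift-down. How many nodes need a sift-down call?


In a heap of 1920 elements (0-indexed array):
  Last element index: 1919
  Parent of last element: floor((1919 - 1) / 2) = 959
  Internal nodes: indices 0 to 959
  Count = floor(1920/2) = 960


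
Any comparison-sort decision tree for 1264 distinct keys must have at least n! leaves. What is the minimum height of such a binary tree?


A binary decision tree of height h has at most 2^h leaves and needs at least n! of them, so h >= ceil(log2(n!)).
1264! is far too large to multiply out, so use Stirling's series:
  ln(n!) ~ n ln n - n + (1/2) ln(2 pi n) + 1/(12n)  (error below 1/(360 n^3), negligible here)
  ln(1264) = 7.1420366
  n ln n = 1264 * 7.1420366 = 9027.5343
  (1/2) ln(2 pi * 1264) = (1/2) ln(7941.9462) = 4.4900
  1/(12*1264) = 0.0001
  ln(1264!) ~ 9027.5343 - 1264 + 4.4900 + 0.0001 = 7768.0244
Convert to base 2: log2(1264!) = 7768.0244 / ln 2 = 7768.0244 / 0.69314718 = 11206.8903
ceil(11206.8903) = 11207


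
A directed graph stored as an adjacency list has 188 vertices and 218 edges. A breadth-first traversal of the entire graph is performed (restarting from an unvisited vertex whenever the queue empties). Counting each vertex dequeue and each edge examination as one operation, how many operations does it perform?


A full BFS traversal dequeues each vertex once and examines each edge once.
Vertex visits: 188
Edge visits: 218
V + E = 188 + 218 = 406


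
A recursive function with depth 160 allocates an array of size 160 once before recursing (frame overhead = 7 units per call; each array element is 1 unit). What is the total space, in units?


Array allocation: 160 units (allocated once)
Stack frames: 160 deep * 7 per frame = 1120 units
Total = 160 + 1120 = 1280


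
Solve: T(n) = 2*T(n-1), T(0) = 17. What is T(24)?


Unrolling:
T(24) = 2*T(23) = 2^2*T(22) = ... = 2^24*T(0)
= 2^24 * 17
= 16777216 * 17 = 285212672


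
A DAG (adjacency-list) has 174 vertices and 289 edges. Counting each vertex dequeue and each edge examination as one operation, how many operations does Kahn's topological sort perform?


V = 174 (vertex processing)
E = 289 (edge processing)
V + E = 174 + 289 = 463


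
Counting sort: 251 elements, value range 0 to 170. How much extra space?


n = 251 (output array)
k = 171 (count array for 171 distinct values)
Extra space = 251 + 171 = 422


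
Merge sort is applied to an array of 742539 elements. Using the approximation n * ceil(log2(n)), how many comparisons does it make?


Merge sort divides the array into halves recursively.
Number of levels = ceil(log2(742539)) = 20
At each level, approximately n = 742539 comparisons are needed for merging.
Total comparisons ~ n * ceil(log2(n)) = 742539 * 20 = 14850780


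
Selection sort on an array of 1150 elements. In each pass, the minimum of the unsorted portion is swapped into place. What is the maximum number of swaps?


Selection sort performs one swap per pass:
  Pass 1: find min in positions 0 to 1149, swap with position 0
  Pass 2: find min in positions 1 to 1149, swap with position 1
  Pass 3: find min in positions 2 to 1149, swap with position 2
  Pass 4: find min in positions 3 to 1149, swap with position 3
  Pass 5: find min in positions 4 to 1149, swap with position 4
  ... (1144 more passes)
Total passes (and swaps) = n - 1 = 1150 - 1 = 1149


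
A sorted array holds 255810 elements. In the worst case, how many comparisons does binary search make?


Halving sequence: 255810 -> 127905 -> 63952 -> 31976 -> 15988 -> 7994 -> 3997 -> 1998 -> 999 -> 499 -> 249 -> 124 -> 62 -> 31 -> 15 -> 7 -> 3 -> 1
Number of halvings = 17
Max comparisons = 17 + 1 = 18


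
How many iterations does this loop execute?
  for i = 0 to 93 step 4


The loop variable i takes values starting at 0 and increments by 4 each iteration.
Sequence: i = 0, 4, 8, 12, 16, 20, 24, 28, 32, ...
The upper bound 93 is inclusive, so the count is floor((last - first) / step) + 1:
floor((93 - 0) / 4) + 1 = floor(93/4) + 1 = 23 + 1 = 24


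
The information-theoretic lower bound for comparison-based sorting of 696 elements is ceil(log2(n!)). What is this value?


A binary decision tree of height h has at most 2^h leaves and needs at least n! of them, so h >= ceil(log2(n!)).
696! is far too large to multiply out, so use Stirling's series:
  ln(n!) ~ n ln n - n + (1/2) ln(2 pi n) + 1/(12n)  (error below 1/(360 n^3), negligible here)
  ln(696) = 6.5453497
  n ln n = 696 * 6.5453497 = 4555.5634
  (1/2) ln(2 pi * 696) = (1/2) ln(4373.0970) = 4.1916
  1/(12*696) = 0.0001
  ln(696!) ~ 4555.5634 - 696 + 4.1916 + 0.0001 = 3863.7551
Convert to base 2: log2(696!) = 3863.7551 / ln 2 = 3863.7551 / 0.69314718 = 5574.2203
ceil(5574.2203) = 5575


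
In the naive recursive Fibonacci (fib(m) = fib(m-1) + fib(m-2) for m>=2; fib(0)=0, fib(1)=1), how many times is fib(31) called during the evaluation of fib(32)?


Let N(m) = number of times fib(m) is called while evaluating fib(32).
N(32) = 1 (the initial call).
N(31) = 1 (only fib(32) calls it).
For 1 <= m <= 30: fib(m) is called by fib(m+1) and fib(m+2), so
  N(m) = N(m+1) + N(m+2).
fib(0) is called only by fib(2), so N(0) = N(2).
Walk down from m=32:
  N(32)=1, N(31)=1
N(31) = 1


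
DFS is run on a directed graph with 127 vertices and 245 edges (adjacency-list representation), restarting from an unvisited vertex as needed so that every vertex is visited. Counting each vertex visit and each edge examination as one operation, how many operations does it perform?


A full DFS traversal processes each vertex exactly once (push/pop on stack).
Each directed edge is examined once.
V = 127, E = 245
V + E = 372


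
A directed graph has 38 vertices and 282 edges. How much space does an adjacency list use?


Adjacency list: one list head per vertex + one entry per edge
Vertex heads: 38
Edge entries: 282
Total = 38 + 282 = 320


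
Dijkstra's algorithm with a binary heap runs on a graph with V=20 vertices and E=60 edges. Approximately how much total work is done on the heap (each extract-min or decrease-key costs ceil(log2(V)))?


Dijkstra with a binary heap: each vertex is extracted once, each edge may relax once.
Each heap operation costs O(log V).
V + E = 20 + 60 = 80
ceil(log2(20)) = 5 (since 2^4 = 16 < 20 <= 32 = 2^5)
Total heap work = (V+E) * ceil(log2(V)) = 80 * 5 = 400


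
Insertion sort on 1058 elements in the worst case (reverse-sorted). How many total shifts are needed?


In the worst case (reverse-sorted), each element shifts past all previous:
  Element 1: 1 shifts
  Element 2: 2 shifts
  Element 3: 3 shifts
  Element 4: 4 shifts
  Element 5: 5 shifts
  ...
  Element 1057: 1057 shifts
Total = 1 + 2 + ... + 1057
= 1058*(1058-1)/2 = 559153


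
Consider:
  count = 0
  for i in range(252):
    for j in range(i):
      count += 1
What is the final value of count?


For each i, the inner loop runs i times:
  i=0: inner runs 0 times
  i=1: inner runs 1 time
  i=2: inner runs 2 times
  i=3: inner runs 3 times
  i=4: inner runs 4 times
  i=5: inner runs 5 times
  i=6: inner runs 6 times
  i=7: inner runs 7 times
  ...
Total = 0 + 1 + 2 + ... + 251 = 252*(252-1)/2 = 31626


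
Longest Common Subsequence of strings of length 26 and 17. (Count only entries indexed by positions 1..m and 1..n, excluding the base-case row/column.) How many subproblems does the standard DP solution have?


DP table indexed by positions in both strings.
First string: 26 positions
Second string: 17 positions
Total = 26 * 17 = 442


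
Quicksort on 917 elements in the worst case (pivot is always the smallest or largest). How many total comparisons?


In the worst case, each partition step picks the worst pivot:
  Partition 1: 916 comparisons (n-1 elements to compare)
  Partition 2: 915 comparisons
  Partition 3: 914 comparisons
  Partition 4: 913 comparisons
  Partition 5: 912 comparisons
  ...
  Last partition: 0 comparisons
Total = (n-1) + (n-2) + ... + 1 + 0 = n*(n-1)/2
= 917*916/2 = 419986


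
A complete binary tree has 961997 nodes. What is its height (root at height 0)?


In a complete binary tree, level k holds nodes 2^k .. 2^(k+1)-1 (1-indexed).
Height = floor(log2(n)) = floor(log2(961997)) = 19
Check: 2^19 = 524288 <= 961997 < 1048576 = 2^20


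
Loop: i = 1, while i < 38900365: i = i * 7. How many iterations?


i multiplies by 7 each step:
i = 1 -> 7 -> 49 -> 343 -> 2401 -> 16807 -> 117649 -> 823543 -> 5764801 -> 40353607 (stop)
Iterations = ceil(log_7(38900365)) = 9


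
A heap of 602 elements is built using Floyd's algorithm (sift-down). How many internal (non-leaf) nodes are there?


Leaf nodes occupy roughly half the array.
Sift-down is called for each internal node, starting from the last one.
Internal nodes = floor(n/2) = floor(602/2) = 301


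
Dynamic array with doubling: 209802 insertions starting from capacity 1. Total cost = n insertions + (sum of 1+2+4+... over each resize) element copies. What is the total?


n = 209802
Insertion costs: 209802
Resizes copy 1, 2, 4, ... up to the largest power of 2 that is <= n-1 = 209801, i.e. 131072.
Copy costs = 1 + 2 + 4 + 8 + 16 + 32 + 64 + 128 + 256 + 512 + 1024 + 2048 + 4096 + 8192 + 16384 + 32768 + 65536 + 131072 = 262143
Total = 209802 + 262143 = 471945


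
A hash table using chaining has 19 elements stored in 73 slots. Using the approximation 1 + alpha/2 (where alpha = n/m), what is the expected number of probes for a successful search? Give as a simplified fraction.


Load factor alpha = n/m = 19/73
Expected probes = 1 + alpha/2 = 1 + 19/(2*73)
= 1 + 19/146
= 146/146 + 19/146
= 165/146


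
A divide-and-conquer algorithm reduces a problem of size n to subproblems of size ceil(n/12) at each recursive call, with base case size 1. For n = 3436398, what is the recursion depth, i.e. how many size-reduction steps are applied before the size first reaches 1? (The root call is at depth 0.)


Each step divides the size by 12 (rounding up); after k steps the size is ceil(n/12^k), which equals 1 exactly when 12^k >= n.
So the depth is the smallest k with 12^k >= 3436398, i.e. ceil(log_12(3436398)).
12^6 = 2985984 < 3436398 <= 35831808 = 12^7
Recursion depth = 7


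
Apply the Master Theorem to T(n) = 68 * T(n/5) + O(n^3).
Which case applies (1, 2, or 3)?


The Master Theorem: T(n) = a*T(n/b) + O(n^c)
  a = 68, b = 5, c = 3
log_b(a) = log_5(68) ~ 2.622
Compare b^c with a: 5^3 = 125 > 68, so c > log_b(a).
Since c > log_b(a), Case 3 applies.
T(n) = O(n^3)
Master Theorem case = 3


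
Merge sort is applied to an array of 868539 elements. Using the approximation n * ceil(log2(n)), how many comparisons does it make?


Merge sort divides the array into halves recursively.
Number of levels = ceil(log2(868539)) = 20
At each level, approximately n = 868539 comparisons are needed for merging.
Total comparisons ~ n * ceil(log2(n)) = 868539 * 20 = 17370780


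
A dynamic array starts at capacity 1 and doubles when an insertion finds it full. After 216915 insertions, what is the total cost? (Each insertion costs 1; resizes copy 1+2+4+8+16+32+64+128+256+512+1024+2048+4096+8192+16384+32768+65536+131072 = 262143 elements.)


Insertion cost: 216915 (one per element)
Resizes occur just before inserting elements 2, 3, 5, 9, ...
Elements copied at each resize: 1 + 2 + 4 + 8 + 16 + 32 + 64 + 128 + 256 + 512 + 1024 + 2048 + 4096 + 8192 + 16384 + 32768 + 65536 + 131072
Sum of copies = 262143 (geometric series: 2^k - 1)
Total = 216915 + 262143 = 479058


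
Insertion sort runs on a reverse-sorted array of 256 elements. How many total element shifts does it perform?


Sum of shifts = 1 + 2 + 3 + ... + 255
= 256 * 255 / 2
= 65280 / 2
= 32640


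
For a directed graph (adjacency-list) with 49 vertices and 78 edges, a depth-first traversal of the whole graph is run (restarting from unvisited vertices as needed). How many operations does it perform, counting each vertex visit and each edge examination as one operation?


A full DFS traversal visits each vertex once and examines each edge once.
V = 49
E = 78
Sum = 49 + 78 = 127


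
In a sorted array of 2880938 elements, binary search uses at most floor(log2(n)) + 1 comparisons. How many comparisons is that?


Halving sequence: 2880938 -> 1440469 -> 720234 -> 360117 -> 180058 -> 90029 -> 45014 -> 22507 -> 11253 -> 5626 -> 2813 -> 1406 -> 703 -> 351 -> 175 -> 87 -> 43 -> 21 -> 10 -> 5 -> 2 -> 1
Number of halvings = 21
Max comparisons = 21 + 1 = 22


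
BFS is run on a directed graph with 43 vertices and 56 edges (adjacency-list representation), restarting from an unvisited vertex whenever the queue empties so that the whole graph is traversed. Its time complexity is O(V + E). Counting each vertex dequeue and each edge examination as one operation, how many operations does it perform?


A full BFS traversal dequeues each vertex exactly once and examines each directed edge exactly once.
V = 43 (vertex processing cost)
E = 56 (edge examination cost)
Total operations proportional to V + E = 43 + 56 = 99


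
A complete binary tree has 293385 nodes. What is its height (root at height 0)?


In a complete binary tree, level k holds nodes 2^k .. 2^(k+1)-1 (1-indexed).
Height = floor(log2(n)) = floor(log2(293385)) = 18
Check: 2^18 = 262144 <= 293385 < 524288 = 2^19


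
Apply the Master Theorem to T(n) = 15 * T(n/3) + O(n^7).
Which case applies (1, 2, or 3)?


The Master Theorem: T(n) = a*T(n/b) + O(n^c)
  a = 15, b = 3, c = 7
log_b(a) = log_3(15) ~ 2.465
Compare b^c with a: 3^7 = 2187 > 15, so c > log_b(a).
Since c > log_b(a), Case 3 applies.
T(n) = O(n^7)
Master Theorem case = 3


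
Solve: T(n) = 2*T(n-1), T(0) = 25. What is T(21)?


Unrolling:
T(21) = 2*T(20) = 2^2*T(19) = ... = 2^21*T(0)
= 2^21 * 25
= 2097152 * 25 = 52428800


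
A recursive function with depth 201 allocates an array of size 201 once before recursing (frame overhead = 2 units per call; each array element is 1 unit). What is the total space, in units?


Array allocation: 201 units (allocated once)
Stack frames: 201 deep * 2 per frame = 402 units
Total = 201 + 402 = 603


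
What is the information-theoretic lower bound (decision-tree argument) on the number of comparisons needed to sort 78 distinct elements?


A binary decision tree of height h has at most 2^h leaves and needs at least n! of them, so h >= ceil(log2(n!)).
78! is far too large to multiply out, so use Stirling's series:
  ln(n!) ~ n ln n - n + (1/2) ln(2 pi n) + 1/(12n)  (error below 1/(360 n^3), negligible here)
  ln(78) = 4.3567088
  n ln n = 78 * 4.3567088 = 339.8233
  (1/2) ln(2 pi * 78) = (1/2) ln(490.0885) = 3.0973
  1/(12*78) = 0.0011
  ln(78!) ~ 339.8233 - 78 + 3.0973 + 0.0011 = 264.9217
Convert to base 2: log2(78!) = 264.9217 / ln 2 = 264.9217 / 0.69314718 = 382.2012
ceil(382.2012) = 383


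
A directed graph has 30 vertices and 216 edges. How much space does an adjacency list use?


Adjacency list: one list head per vertex + one entry per edge
Vertex heads: 30
Edge entries: 216
Total = 30 + 216 = 246
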